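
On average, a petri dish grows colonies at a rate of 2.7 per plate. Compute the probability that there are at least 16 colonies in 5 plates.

Over the interval, μ = 2.7 × 5 = 13.5 (5 plates).
P(N ≥ 16) = 1 − P(N ≤ 15) = 1 − Σ_{j=0}^{15} e^(−μ) μ^j/j! ≈ 0.2822.

0.2822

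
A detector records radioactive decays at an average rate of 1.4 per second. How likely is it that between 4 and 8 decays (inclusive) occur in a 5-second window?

0.6473

Over the interval, μ = 1.4 × 5 = 7 (a 5-second window = 5 seconds).
P(4 ≤ N ≤ 8) = Σ_{j=4}^{8} e^(−7) · 7^j/j! ≈ 0.6473.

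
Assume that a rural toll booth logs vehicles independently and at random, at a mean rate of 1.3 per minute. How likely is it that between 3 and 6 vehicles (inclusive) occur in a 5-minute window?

0.4835

Over the interval, μ = 1.3 × 5 = 6.5 (a 5-minute window = 5 minutes).
P(3 ≤ N ≤ 6) = Σ_{j=3}^{6} e^(−6.5) · 6.5^j/j! ≈ 0.4835.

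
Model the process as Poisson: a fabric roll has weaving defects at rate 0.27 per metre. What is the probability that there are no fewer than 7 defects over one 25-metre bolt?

0.5124

Over the interval, μ = 0.27 × 25 = 6.75 (a 25-metre bolt = 25 metres).
P(N ≥ 7) = 1 − P(N ≤ 6) = 1 − Σ_{j=0}^{6} e^(−μ) μ^j/j! ≈ 0.5124.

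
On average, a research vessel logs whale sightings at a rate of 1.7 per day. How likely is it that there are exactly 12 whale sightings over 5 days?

0.0604

Over the interval, μ = 1.7 × 5 = 8.5 (5 days).
P(N = 12) = e^(−μ) μ^12/12! = e^(−8.5) · 8.5^12/479001600 ≈ 0.0604.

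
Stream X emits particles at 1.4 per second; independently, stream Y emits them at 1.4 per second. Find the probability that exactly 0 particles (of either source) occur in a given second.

Independent Poisson processes superpose: combined rate λ = 1.4 + 1.4 = 2.8 per second.
So μ = 2.8.
P(N = 0) = e^(−2.8) · 2.8^0/0! ≈ 0.0608.

0.0608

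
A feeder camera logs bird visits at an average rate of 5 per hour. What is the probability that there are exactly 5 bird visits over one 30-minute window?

Over the interval, μ = 5 × 0.5 = 2.5 (a 30-minute window = 0.5 hours).
P(N = 5) = e^(−μ) μ^5/5! = e^(−2.5) · 2.5^5/120 ≈ 0.0668.

0.0668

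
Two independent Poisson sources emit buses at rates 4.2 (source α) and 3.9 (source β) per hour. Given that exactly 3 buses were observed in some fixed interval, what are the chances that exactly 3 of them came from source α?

0.1394

Given the total, each event is independently from source α with probability p = λ_α/(λ_α+λ_β) = 4.2/8.1 ≈ 0.5185.
So K ~ Binomial(3, 4.2/8.1): P(K = 3) = C(3,3) · (4.2/8.1)^3 · (3.9/8.1)^0 ≈ 0.1394.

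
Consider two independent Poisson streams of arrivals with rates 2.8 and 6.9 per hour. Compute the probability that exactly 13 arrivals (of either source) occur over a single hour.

0.0662

Independent Poisson processes superpose: combined rate λ = 2.8 + 6.9 = 9.7 per hour.
So μ = 9.7.
P(N = 13) = e^(−9.7) · 9.7^13/13! ≈ 0.0662.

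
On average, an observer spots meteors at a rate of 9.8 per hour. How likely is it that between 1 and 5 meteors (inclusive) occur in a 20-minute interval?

Over the interval, μ = 9.8 × 1/3 ≈ 3.26667 (a 20-minute interval = 1/3 hours).
P(1 ≤ N ≤ 5) = Σ_{j=1}^{5} e^(−3.26667) · 3.26667^j/j! ≈ 0.8487.

0.8487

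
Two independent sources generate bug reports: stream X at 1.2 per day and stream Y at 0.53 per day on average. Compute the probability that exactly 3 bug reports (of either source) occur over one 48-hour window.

Independent Poisson processes superpose: combined rate λ = 1.2 + 0.53 = 1.73 per day.
Over the interval, μ = 1.73 × 2 = 3.46 (a 48-hour window = 2 days).
P(N = 3) = e^(−3.46) · 3.46^3/3! ≈ 0.2170.

0.2170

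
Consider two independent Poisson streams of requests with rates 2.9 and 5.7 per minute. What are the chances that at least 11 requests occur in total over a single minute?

Independent Poisson processes superpose: combined rate λ = 2.9 + 5.7 = 8.6 per minute.
So μ = 8.6.
P(N ≥ 11) = 1 − P(N ≤ 10) ≈ 0.2478.

0.2478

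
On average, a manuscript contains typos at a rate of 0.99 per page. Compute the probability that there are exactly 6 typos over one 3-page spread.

0.0489

Over the interval, μ = 0.99 × 3 = 2.97 (a 3-page spread = 3 pages).
P(N = 6) = e^(−μ) μ^6/6! = e^(−2.97) · 2.97^6/720 ≈ 0.0489.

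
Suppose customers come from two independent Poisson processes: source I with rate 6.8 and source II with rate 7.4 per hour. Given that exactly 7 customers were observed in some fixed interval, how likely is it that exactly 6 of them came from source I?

Given the total, each event is independently from source I with probability p = λ_I/(λ_I+λ_II) = 6.8/14.2 ≈ 0.4789.
So K ~ Binomial(7, 6.8/14.2): P(K = 6) = C(7,6) · (6.8/14.2)^6 · (7.4/14.2)^1 ≈ 0.0440.

0.0440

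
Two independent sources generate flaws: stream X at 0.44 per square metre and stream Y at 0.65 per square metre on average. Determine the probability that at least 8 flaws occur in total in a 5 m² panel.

Independent Poisson processes superpose: combined rate λ = 0.44 + 0.65 = 1.09 per square metre.
Over the interval, μ = 1.09 × 5 = 5.45 (a 5 m² panel = 5 square metres).
P(N ≥ 8) = 1 − P(N ≤ 7) ≈ 0.1844.

0.1844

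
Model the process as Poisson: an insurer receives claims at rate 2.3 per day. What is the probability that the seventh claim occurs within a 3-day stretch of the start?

0.5353

Over the interval, μ = 2.3 × 3 = 6.9 (a 3-day stretch = 3 days).
The seventh arrival falls in the interval iff at least 7 events occur there: P(S_7 ≤ t) = P(N ≥ 7) = 1 − P(N ≤ 6) ≈ 0.5353.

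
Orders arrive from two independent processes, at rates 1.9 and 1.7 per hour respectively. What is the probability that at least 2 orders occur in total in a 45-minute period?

Independent Poisson processes superpose: combined rate λ = 1.9 + 1.7 = 3.6 per hour.
Over the interval, μ = 3.6 × 0.75 = 2.7 (a 45-minute period = 0.75 hours).
P(N ≥ 2) = 1 − P(N ≤ 1) ≈ 0.7513.

0.7513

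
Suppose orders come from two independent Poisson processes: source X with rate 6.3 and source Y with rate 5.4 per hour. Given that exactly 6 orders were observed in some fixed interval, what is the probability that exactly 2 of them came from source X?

0.1973

Given the total, each event is independently from source X with probability p = λ_X/(λ_X+λ_Y) = 6.3/11.7 ≈ 0.5385.
So K ~ Binomial(6, 6.3/11.7): P(K = 2) = C(6,2) · (6.3/11.7)^2 · (5.4/11.7)^4 ≈ 0.1973.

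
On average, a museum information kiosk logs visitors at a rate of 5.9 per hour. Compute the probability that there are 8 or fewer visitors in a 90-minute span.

Over the interval, μ = 5.9 × 1.5 = 8.85 (a 90-minute span = 1.5 hours).
P(N ≤ 8) = Σ_{j=0}^{8} e^(−μ) μ^j/j! ≈ 0.4756.

0.4756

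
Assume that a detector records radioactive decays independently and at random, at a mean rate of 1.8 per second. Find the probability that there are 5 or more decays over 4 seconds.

Over the interval, μ = 1.8 × 4 = 7.2 (4 seconds).
P(N ≥ 5) = 1 − P(N ≤ 4) = 1 − Σ_{j=0}^{4} e^(−μ) μ^j/j! ≈ 0.8445.

0.8445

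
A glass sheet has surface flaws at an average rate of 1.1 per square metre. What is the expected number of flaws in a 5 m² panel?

5.5

E[N] = λt = 1.1 × 5 = 5.5 (a 5 m² panel = 5 square metres).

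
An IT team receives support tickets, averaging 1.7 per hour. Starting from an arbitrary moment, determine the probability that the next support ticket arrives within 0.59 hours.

Inter-arrival times are exponential with rate λ = 1.7 per hour.
P(T ≤ 0.59) = 1 − e^(−λt) = 1 − e^(−1.7 × 0.59) = 1 − e^(−1.003) ≈ 0.6332.

0.6332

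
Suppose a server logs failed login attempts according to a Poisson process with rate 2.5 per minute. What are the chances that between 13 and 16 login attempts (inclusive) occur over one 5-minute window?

0.3503

Over the interval, μ = 2.5 × 5 = 12.5 (a 5-minute window = 5 minutes).
P(13 ≤ N ≤ 16) = Σ_{j=13}^{16} e^(−12.5) · 12.5^j/j! ≈ 0.3503.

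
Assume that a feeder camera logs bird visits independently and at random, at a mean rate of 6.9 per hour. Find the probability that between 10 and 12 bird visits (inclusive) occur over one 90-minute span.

0.3423

Over the interval, μ = 6.9 × 1.5 = 10.35 (a 90-minute span = 1.5 hours).
P(10 ≤ N ≤ 12) = Σ_{j=10}^{12} e^(−10.35) · 10.35^j/j! ≈ 0.3423.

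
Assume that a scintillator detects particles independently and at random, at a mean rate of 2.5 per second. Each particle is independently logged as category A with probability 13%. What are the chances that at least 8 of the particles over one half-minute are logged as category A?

0.7564

Thinning: the particles that are logged as category A themselves form a Poisson process with rate 0.13 × 2.5 = 0.325 per second.
Over the interval, μ = 0.325 × 30 = 9.75 (a half-minute = 30 seconds).
P(N ≥ 8) = 1 − P(N ≤ 7) ≈ 0.7564.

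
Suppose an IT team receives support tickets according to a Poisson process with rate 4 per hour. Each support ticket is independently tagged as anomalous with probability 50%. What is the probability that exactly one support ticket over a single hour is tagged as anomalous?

0.2707

Thinning: the support tickets that are tagged as anomalous themselves form a Poisson process with rate 0.5 × 4 = 2 per hour.
So μ = 2.
P(N = 1) = e^(−2) · 2^1/1! ≈ 0.2707.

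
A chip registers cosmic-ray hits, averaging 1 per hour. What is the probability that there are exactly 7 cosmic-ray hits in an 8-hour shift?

Over the interval, μ = 1 × 8 = 8 (an 8-hour shift = 8 hours).
P(N = 7) = e^(−μ) μ^7/7! = e^(−8) · 8^7/5040 ≈ 0.1396.

0.1396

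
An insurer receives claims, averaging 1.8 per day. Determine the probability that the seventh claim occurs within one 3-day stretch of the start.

Over the interval, μ = 1.8 × 3 = 5.4 (a 3-day stretch = 3 days).
The seventh arrival falls in the interval iff at least 7 events occur there: P(S_7 ≤ t) = P(N ≥ 7) = 1 − P(N ≤ 6) ≈ 0.2983.

0.2983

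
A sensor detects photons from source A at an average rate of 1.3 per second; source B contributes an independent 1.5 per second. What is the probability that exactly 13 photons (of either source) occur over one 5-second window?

0.1060

Independent Poisson processes superpose: combined rate λ = 1.3 + 1.5 = 2.8 per second.
Over the interval, μ = 2.8 × 5 = 14 (a 5-second window = 5 seconds).
P(N = 13) = e^(−14) · 14^13/13! ≈ 0.1060.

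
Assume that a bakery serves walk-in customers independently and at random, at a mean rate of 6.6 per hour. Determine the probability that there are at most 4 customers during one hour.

With mean μ = 6.6 per hour,
P(N ≤ 4) = Σ_{j=0}^{4} e^(−μ) μ^j/j! ≈ 0.2127.

0.2127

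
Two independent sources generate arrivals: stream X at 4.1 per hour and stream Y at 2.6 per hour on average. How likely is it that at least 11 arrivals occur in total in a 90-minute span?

Independent Poisson processes superpose: combined rate λ = 4.1 + 2.6 = 6.7 per hour.
Over the interval, μ = 6.7 × 1.5 = 10.05 (a 90-minute span = 1.5 hours).
P(N ≥ 11) = 1 − P(N ≤ 10) ≈ 0.4232.

0.4232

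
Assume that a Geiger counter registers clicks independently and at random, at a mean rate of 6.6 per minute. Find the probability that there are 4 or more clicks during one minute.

With mean μ = 6.6 per minute,
P(N ≥ 4) = 1 − P(N ≤ 3) = 1 − Σ_{j=0}^{3} e^(−μ) μ^j/j! ≈ 0.8948.

0.8948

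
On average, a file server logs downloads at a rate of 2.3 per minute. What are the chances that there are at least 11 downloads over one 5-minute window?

Over the interval, μ = 2.3 × 5 = 11.5 (a 5-minute window = 5 minutes).
P(N ≥ 11) = 1 − P(N ≤ 10) = 1 − Σ_{j=0}^{10} e^(−μ) μ^j/j! ≈ 0.5983.

0.5983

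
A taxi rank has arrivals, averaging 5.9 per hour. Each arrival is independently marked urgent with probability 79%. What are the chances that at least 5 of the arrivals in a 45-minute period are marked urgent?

0.2738

Thinning: the arrivals that are marked urgent themselves form a Poisson process with rate 0.79 × 5.9 = 4.661 per hour.
Over the interval, μ = 4.661 × 0.75 = 3.49575 (a 45-minute period = 0.75 hours).
P(N ≥ 5) = 1 − P(N ≤ 4) ≈ 0.2738.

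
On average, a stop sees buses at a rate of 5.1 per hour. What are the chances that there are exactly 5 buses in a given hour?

With mean μ = 5.1 per hour,
P(N = 5) = e^(−μ) μ^5/5! = e^(−5.1) · 5.1^5/120 ≈ 0.1753.

0.1753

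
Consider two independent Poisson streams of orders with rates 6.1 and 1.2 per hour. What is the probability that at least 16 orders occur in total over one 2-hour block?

Independent Poisson processes superpose: combined rate λ = 6.1 + 1.2 = 7.3 per hour.
Over the interval, μ = 7.3 × 2 = 14.6 (a 2-hour block = 2 hours).
P(N ≥ 16) = 1 − P(N ≤ 15) ≈ 0.3910.

0.3910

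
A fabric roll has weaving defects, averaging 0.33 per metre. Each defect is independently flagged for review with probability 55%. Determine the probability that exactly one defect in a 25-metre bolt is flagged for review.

Thinning: the defects that are flagged for review themselves form a Poisson process with rate 0.55 × 0.33 = 0.1815 per metre.
Over the interval, μ = 0.1815 × 25 = 4.5375 (a 25-metre bolt = 25 metres).
P(N = 1) = e^(−4.5375) · 4.5375^1/1! ≈ 0.0486.

0.0486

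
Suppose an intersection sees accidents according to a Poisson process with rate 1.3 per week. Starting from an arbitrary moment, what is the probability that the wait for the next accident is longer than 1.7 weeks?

0.1097

The wait for the next event is exponential with rate λ = 1.3 per week.
P(T > 1.7) = e^(−λt) = e^(−1.3 × 1.7) = e^(−2.21) ≈ 0.1097.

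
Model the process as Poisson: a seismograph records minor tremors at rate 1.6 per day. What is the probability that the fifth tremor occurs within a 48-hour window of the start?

0.2194

Over the interval, μ = 1.6 × 2 = 3.2 (a 48-hour window = 2 days).
The fifth arrival falls in the interval iff at least 5 events occur there: P(S_5 ≤ t) = P(N ≥ 5) = 1 − P(N ≤ 4) ≈ 0.2194.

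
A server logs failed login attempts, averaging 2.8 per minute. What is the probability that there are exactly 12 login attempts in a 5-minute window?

Over the interval, μ = 2.8 × 5 = 14 (a 5-minute window = 5 minutes).
P(N = 12) = e^(−μ) μ^12/12! = e^(−14) · 14^12/479001600 ≈ 0.0984.

0.0984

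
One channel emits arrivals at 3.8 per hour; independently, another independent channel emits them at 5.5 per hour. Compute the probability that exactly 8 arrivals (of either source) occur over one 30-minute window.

Independent Poisson processes superpose: combined rate λ = 3.8 + 5.5 = 9.3 per hour.
Over the interval, μ = 9.3 × 0.5 = 4.65 (a 30-minute window = 0.5 hours).
P(N = 8) = e^(−4.65) · 4.65^8/8! ≈ 0.0518.

0.0518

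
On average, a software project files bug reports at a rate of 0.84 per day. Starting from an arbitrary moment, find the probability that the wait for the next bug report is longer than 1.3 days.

0.3355

The wait for the next event is exponential with rate λ = 0.84 per day.
P(T > 1.3) = e^(−λt) = e^(−0.84 × 1.3) = e^(−1.092) ≈ 0.3355.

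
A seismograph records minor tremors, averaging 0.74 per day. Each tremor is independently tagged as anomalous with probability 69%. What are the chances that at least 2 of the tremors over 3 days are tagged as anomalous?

Thinning: the tremors that are tagged as anomalous themselves form a Poisson process with rate 0.69 × 0.74 = 0.5106 per day.
Over the interval, μ = 0.5106 × 3 = 1.5318 (3 days).
P(N ≥ 2) = 1 − P(N ≤ 1) ≈ 0.4528.

0.4528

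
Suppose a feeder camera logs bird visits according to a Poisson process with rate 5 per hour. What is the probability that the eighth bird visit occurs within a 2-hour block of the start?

Over the interval, μ = 5 × 2 = 10 (a 2-hour block = 2 hours).
The eighth arrival falls in the interval iff at least 8 events occur there: P(S_8 ≤ t) = P(N ≥ 8) = 1 − P(N ≤ 7) ≈ 0.7798.

0.7798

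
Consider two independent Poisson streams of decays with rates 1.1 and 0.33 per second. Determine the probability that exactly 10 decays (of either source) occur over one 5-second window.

0.0755

Independent Poisson processes superpose: combined rate λ = 1.1 + 0.33 = 1.43 per second.
Over the interval, μ = 1.43 × 5 = 7.15 (a 5-second window = 5 seconds).
P(N = 10) = e^(−7.15) · 7.15^10/10! ≈ 0.0755.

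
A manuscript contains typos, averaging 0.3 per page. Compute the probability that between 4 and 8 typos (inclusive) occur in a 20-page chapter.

Over the interval, μ = 0.3 × 20 = 6 (a 20-page chapter = 20 pages).
P(4 ≤ N ≤ 8) = Σ_{j=4}^{8} e^(−6) · 6^j/j! ≈ 0.6960.

0.6960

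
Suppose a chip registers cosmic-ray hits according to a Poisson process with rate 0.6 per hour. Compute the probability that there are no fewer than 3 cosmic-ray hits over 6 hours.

Over the interval, μ = 0.6 × 6 = 3.6 (6 hours).
P(N ≥ 3) = 1 − P(N ≤ 2) = 1 − Σ_{j=0}^{2} e^(−μ) μ^j/j! ≈ 0.6973.

0.6973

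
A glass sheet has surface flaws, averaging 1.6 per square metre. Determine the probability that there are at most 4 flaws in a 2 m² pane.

Over the interval, μ = 1.6 × 2 = 3.2 (a 2 m² pane = 2 square metres).
P(N ≤ 4) = Σ_{j=0}^{4} e^(−μ) μ^j/j! ≈ 0.7806.

0.7806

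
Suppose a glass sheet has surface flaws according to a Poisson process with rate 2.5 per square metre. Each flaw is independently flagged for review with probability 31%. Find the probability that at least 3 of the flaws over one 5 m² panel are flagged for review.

0.7430

Thinning: the flaws that are flagged for review themselves form a Poisson process with rate 0.31 × 2.5 = 0.775 per square metre.
Over the interval, μ = 0.775 × 5 = 3.875 (a 5 m² panel = 5 square metres).
P(N ≥ 3) = 1 − P(N ≤ 2) ≈ 0.7430.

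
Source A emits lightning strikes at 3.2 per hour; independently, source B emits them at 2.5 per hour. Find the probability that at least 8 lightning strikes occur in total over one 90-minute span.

0.6208

Independent Poisson processes superpose: combined rate λ = 3.2 + 2.5 = 5.7 per hour.
Over the interval, μ = 5.7 × 1.5 = 8.55 (a 90-minute span = 1.5 hours).
P(N ≥ 8) = 1 − P(N ≤ 7) ≈ 0.6208.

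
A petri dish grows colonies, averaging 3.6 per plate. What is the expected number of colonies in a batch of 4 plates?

14.4

E[N] = λt = 3.6 × 4 = 14.4 (a batch of 4 plates = 4 plates).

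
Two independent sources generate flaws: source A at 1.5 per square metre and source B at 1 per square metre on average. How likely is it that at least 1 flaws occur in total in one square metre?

Independent Poisson processes superpose: combined rate λ = 1.5 + 1 = 2.5 per square metre.
So μ = 2.5.
P(N ≥ 1) = 1 − P(N ≤ 0) ≈ 0.9179.

0.9179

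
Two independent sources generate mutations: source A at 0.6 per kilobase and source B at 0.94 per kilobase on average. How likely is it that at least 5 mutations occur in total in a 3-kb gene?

0.4905

Independent Poisson processes superpose: combined rate λ = 0.6 + 0.94 = 1.54 per kilobase.
Over the interval, μ = 1.54 × 3 = 4.62 (a 3-kb gene = 3 kilobases).
P(N ≥ 5) = 1 − P(N ≤ 4) ≈ 0.4905.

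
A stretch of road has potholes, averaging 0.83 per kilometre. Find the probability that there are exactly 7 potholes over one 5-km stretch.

0.0663

Over the interval, μ = 0.83 × 5 = 4.15 (a 5-km stretch = 5 kilometres).
P(N = 7) = e^(−μ) μ^7/7! = e^(−4.15) · 4.15^7/5040 ≈ 0.0663.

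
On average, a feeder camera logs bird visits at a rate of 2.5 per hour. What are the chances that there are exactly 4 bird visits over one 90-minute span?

Over the interval, μ = 2.5 × 1.5 = 3.75 (a 90-minute span = 1.5 hours).
P(N = 4) = e^(−μ) μ^4/4! = e^(−3.75) · 3.75^4/24 ≈ 0.1938.

0.1938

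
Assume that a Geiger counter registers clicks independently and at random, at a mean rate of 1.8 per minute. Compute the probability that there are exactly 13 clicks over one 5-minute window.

Over the interval, μ = 1.8 × 5 = 9 (a 5-minute window = 5 minutes).
P(N = 13) = e^(−μ) μ^13/13! = e^(−9) · 9^13/6227020800 ≈ 0.0504.

0.0504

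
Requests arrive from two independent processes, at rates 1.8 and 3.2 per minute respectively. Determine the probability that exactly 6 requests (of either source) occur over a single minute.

Independent Poisson processes superpose: combined rate λ = 1.8 + 3.2 = 5 per minute.
So μ = 5.
P(N = 6) = e^(−5) · 5^6/6! ≈ 0.1462.

0.1462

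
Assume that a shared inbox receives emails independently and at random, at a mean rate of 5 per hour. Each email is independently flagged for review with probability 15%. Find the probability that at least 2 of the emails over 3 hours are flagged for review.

Thinning: the emails that are flagged for review themselves form a Poisson process with rate 0.15 × 5 = 0.75 per hour.
Over the interval, μ = 0.75 × 3 = 2.25 (3 hours).
P(N ≥ 2) = 1 − P(N ≤ 1) ≈ 0.6575.

0.6575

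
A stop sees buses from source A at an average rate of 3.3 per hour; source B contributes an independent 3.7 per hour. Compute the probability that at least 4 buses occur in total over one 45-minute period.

Independent Poisson processes superpose: combined rate λ = 3.3 + 3.7 = 7 per hour.
Over the interval, μ = 7 × 0.75 = 5.25 (a 45-minute period = 0.75 hours).
P(N ≥ 4) = 1 − P(N ≤ 3) ≈ 0.7683.

0.7683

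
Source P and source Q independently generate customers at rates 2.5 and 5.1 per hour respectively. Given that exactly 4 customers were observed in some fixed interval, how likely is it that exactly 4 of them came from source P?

Given the total, each event is independently from source P with probability p = λ_P/(λ_P+λ_Q) = 2.5/7.6 ≈ 0.3289.
So K ~ Binomial(4, 2.5/7.6): P(K = 4) = C(4,4) · (2.5/7.6)^4 · (5.1/7.6)^0 ≈ 0.0117.

0.0117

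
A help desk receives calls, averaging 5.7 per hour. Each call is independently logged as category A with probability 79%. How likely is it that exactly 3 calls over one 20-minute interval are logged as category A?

0.1256

Thinning: the calls that are logged as category A themselves form a Poisson process with rate 0.79 × 5.7 = 4.503 per hour.
Over the interval, μ = 4.503 × 1/3 = 1.501 (a 20-minute interval = 1/3 hours).
P(N = 3) = e^(−1.501) · 1.501^3/3! ≈ 0.1256.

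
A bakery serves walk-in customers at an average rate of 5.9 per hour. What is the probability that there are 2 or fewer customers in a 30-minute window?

0.4345

Over the interval, μ = 5.9 × 0.5 = 2.95 (a 30-minute window = 0.5 hours).
P(N ≤ 2) = Σ_{j=0}^{2} e^(−μ) μ^j/j! ≈ 0.4345.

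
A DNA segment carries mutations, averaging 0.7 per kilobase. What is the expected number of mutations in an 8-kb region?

5.6

E[N] = λt = 0.7 × 8 = 5.6 (an 8-kb region = 8 kilobases).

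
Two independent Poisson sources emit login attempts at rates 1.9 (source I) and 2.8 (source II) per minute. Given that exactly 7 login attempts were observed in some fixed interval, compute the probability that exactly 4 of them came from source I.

0.1976

Given the total, each event is independently from source I with probability p = λ_I/(λ_I+λ_II) = 1.9/4.7 ≈ 0.4043.
So K ~ Binomial(7, 1.9/4.7): P(K = 4) = C(7,4) · (1.9/4.7)^4 · (2.8/4.7)^3 ≈ 0.1976.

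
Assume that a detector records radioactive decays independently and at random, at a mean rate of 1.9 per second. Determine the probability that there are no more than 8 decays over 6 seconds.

0.1984

Over the interval, μ = 1.9 × 6 = 11.4 (6 seconds).
P(N ≤ 8) = Σ_{j=0}^{8} e^(−μ) μ^j/j! ≈ 0.1984.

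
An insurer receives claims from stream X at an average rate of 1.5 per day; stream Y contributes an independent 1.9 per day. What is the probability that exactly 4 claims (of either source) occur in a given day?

Independent Poisson processes superpose: combined rate λ = 1.5 + 1.9 = 3.4 per day.
So μ = 3.4.
P(N = 4) = e^(−3.4) · 3.4^4/4! ≈ 0.1858.

0.1858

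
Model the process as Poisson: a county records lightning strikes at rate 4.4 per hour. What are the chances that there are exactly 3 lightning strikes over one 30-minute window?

0.1966

Over the interval, μ = 4.4 × 0.5 = 2.2 (a 30-minute window = 0.5 hours).
P(N = 3) = e^(−μ) μ^3/3! = e^(−2.2) · 2.2^3/6 ≈ 0.1966.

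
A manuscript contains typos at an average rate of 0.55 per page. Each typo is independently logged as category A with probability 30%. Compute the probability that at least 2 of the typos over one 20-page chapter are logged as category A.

0.8414

Thinning: the typos that are logged as category A themselves form a Poisson process with rate 0.3 × 0.55 = 0.165 per page.
Over the interval, μ = 0.165 × 20 = 3.3 (a 20-page chapter = 20 pages).
P(N ≥ 2) = 1 − P(N ≤ 1) ≈ 0.8414.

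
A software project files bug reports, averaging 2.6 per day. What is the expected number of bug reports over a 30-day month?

E[N] = λt = 2.6 × 30 = 78 (a 30-day month = 30 days).

78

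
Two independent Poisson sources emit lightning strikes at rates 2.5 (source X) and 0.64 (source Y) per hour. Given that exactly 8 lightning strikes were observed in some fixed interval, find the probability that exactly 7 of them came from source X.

0.3307

Given the total, each event is independently from source X with probability p = λ_X/(λ_X+λ_Y) = 2.5/3.14 ≈ 0.7962.
So K ~ Binomial(8, 2.5/3.14): P(K = 7) = C(8,7) · (2.5/3.14)^7 · (0.64/3.14)^1 ≈ 0.3307.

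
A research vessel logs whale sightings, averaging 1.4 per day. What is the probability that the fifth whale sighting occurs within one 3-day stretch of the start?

Over the interval, μ = 1.4 × 3 = 4.2 (a 3-day stretch = 3 days).
The fifth arrival falls in the interval iff at least 5 events occur there: P(S_5 ≤ t) = P(N ≥ 5) = 1 − P(N ≤ 4) ≈ 0.4102.

0.4102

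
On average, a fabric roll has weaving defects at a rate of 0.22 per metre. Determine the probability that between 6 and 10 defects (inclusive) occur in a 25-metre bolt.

Over the interval, μ = 0.22 × 25 = 5.5 (a 25-metre bolt = 25 metres).
P(6 ≤ N ≤ 10) = Σ_{j=6}^{10} e^(−5.5) · 5.5^j/j! ≈ 0.4458.

0.4458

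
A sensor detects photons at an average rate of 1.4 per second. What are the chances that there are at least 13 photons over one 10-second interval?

0.6415

Over the interval, μ = 1.4 × 10 = 14 (a 10-second interval = 10 seconds).
P(N ≥ 13) = 1 − P(N ≤ 12) = 1 − Σ_{j=0}^{12} e^(−μ) μ^j/j! ≈ 0.6415.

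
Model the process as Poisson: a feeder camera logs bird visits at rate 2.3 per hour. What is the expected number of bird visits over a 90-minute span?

3.45

E[N] = λt = 2.3 × 1.5 = 3.45 (a 90-minute span = 1.5 hours).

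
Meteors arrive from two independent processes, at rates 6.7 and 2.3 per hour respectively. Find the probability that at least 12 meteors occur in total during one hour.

Independent Poisson processes superpose: combined rate λ = 6.7 + 2.3 = 9 per hour.
So μ = 9.
P(N ≥ 12) = 1 − P(N ≤ 11) ≈ 0.1970.

0.1970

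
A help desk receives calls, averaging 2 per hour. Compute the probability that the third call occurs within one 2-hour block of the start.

Over the interval, μ = 2 × 2 = 4 (a 2-hour block = 2 hours).
The third arrival falls in the interval iff at least 3 events occur there: P(S_3 ≤ t) = P(N ≥ 3) = 1 − P(N ≤ 2) ≈ 0.7619.

0.7619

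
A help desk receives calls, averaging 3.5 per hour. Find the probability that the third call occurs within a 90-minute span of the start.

0.8949

Over the interval, μ = 3.5 × 1.5 = 5.25 (a 90-minute span = 1.5 hours).
The third arrival falls in the interval iff at least 3 events occur there: P(S_3 ≤ t) = P(N ≥ 3) = 1 − P(N ≤ 2) ≈ 0.8949.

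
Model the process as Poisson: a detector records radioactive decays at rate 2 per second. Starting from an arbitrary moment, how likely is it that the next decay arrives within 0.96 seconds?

Inter-arrival times are exponential with rate λ = 2 per second.
P(T ≤ 0.96) = 1 − e^(−λt) = 1 − e^(−2 × 0.96) = 1 − e^(−1.92) ≈ 0.8534.

0.8534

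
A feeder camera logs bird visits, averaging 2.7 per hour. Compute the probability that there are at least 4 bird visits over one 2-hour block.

0.7867

Over the interval, μ = 2.7 × 2 = 5.4 (a 2-hour block = 2 hours).
P(N ≥ 4) = 1 − P(N ≤ 3) = 1 − Σ_{j=0}^{3} e^(−μ) μ^j/j! ≈ 0.7867.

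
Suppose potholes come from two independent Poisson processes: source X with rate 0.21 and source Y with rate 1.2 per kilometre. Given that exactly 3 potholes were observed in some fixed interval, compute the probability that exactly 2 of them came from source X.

Given the total, each event is independently from source X with probability p = λ_X/(λ_X+λ_Y) = 0.21/1.41 ≈ 0.1489.
So K ~ Binomial(3, 0.21/1.41): P(K = 2) = C(3,2) · (0.21/1.41)^2 · (1.2/1.41)^1 ≈ 0.0566.

0.0566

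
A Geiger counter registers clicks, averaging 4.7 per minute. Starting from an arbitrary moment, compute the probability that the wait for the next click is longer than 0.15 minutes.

The wait for the next event is exponential with rate λ = 4.7 per minute.
P(T > 0.15) = e^(−λt) = e^(−4.7 × 0.15) = e^(−0.705) ≈ 0.4941.

0.4941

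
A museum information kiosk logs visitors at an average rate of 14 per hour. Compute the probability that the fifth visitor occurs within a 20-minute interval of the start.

Over the interval, μ = 14 × 1/3 ≈ 4.66667 (a 20-minute interval = 1/3 hours).
The fifth arrival falls in the interval iff at least 5 events occur there: P(S_5 ≤ t) = P(N ≥ 5) = 1 − P(N ≤ 4) ≈ 0.4992.

0.4992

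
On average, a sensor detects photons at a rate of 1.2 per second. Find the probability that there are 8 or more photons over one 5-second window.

Over the interval, μ = 1.2 × 5 = 6 (a 5-second window = 5 seconds).
P(N ≥ 8) = 1 − P(N ≤ 7) = 1 − Σ_{j=0}^{7} e^(−μ) μ^j/j! ≈ 0.2560.

0.2560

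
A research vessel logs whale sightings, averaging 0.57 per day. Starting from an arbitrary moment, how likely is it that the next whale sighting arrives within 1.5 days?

0.5747

Inter-arrival times are exponential with rate λ = 0.57 per day.
P(T ≤ 1.5) = 1 − e^(−λt) = 1 − e^(−0.57 × 1.5) = 1 − e^(−0.855) ≈ 0.5747.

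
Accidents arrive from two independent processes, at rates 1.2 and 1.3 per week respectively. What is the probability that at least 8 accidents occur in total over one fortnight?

0.1334

Independent Poisson processes superpose: combined rate λ = 1.2 + 1.3 = 2.5 per week.
Over the interval, μ = 2.5 × 2 = 5 (a fortnight = 2 weeks).
P(N ≥ 8) = 1 − P(N ≤ 7) ≈ 0.1334.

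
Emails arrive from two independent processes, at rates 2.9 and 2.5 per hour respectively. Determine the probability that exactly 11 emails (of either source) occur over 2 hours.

0.1192

Independent Poisson processes superpose: combined rate λ = 2.9 + 2.5 = 5.4 per hour.
Over the interval, μ = 5.4 × 2 = 10.8 (2 hours).
P(N = 11) = e^(−10.8) · 10.8^11/11! ≈ 0.1192.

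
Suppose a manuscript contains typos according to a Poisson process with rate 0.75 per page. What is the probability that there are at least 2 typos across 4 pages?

Over the interval, μ = 0.75 × 4 = 3 (4 pages).
P(N ≥ 2) = 1 − P(N ≤ 1) = 1 − Σ_{j=0}^{1} e^(−μ) μ^j/j! ≈ 0.8009.

0.8009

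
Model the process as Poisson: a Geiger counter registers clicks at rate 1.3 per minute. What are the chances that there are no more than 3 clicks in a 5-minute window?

0.1118

Over the interval, μ = 1.3 × 5 = 6.5 (a 5-minute window = 5 minutes).
P(N ≤ 3) = Σ_{j=0}^{3} e^(−μ) μ^j/j! ≈ 0.1118.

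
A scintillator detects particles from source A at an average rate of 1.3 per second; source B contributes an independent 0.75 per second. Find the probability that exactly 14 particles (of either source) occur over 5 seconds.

Independent Poisson processes superpose: combined rate λ = 1.3 + 0.75 = 2.05 per second.
Over the interval, μ = 2.05 × 5 = 10.25 (5 seconds).
P(N = 14) = e^(−10.25) · 10.25^14/14! ≈ 0.0573.

0.0573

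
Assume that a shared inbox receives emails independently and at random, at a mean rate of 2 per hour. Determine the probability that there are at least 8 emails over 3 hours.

0.2560

Over the interval, μ = 2 × 3 = 6 (3 hours).
P(N ≥ 8) = 1 − P(N ≤ 7) = 1 − Σ_{j=0}^{7} e^(−μ) μ^j/j! ≈ 0.2560.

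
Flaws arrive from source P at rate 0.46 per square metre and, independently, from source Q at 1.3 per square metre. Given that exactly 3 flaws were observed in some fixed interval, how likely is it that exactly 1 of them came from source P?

Given the total, each event is independently from source P with probability p = λ_P/(λ_P+λ_Q) = 0.46/1.76 ≈ 0.2614.
So K ~ Binomial(3, 0.46/1.76): P(K = 1) = C(3,1) · (0.46/1.76)^1 · (1.3/1.76)^2 ≈ 0.4278.

0.4278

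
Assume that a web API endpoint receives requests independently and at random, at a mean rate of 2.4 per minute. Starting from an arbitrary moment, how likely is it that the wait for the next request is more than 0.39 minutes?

The wait for the next event is exponential with rate λ = 2.4 per minute.
P(T > 0.39) = e^(−λt) = e^(−2.4 × 0.39) = e^(−0.936) ≈ 0.3922.

0.3922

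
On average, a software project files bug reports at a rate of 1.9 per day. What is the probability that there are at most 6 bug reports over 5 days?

0.1649

Over the interval, μ = 1.9 × 5 = 9.5 (5 days).
P(N ≤ 6) = Σ_{j=0}^{6} e^(−μ) μ^j/j! ≈ 0.1649.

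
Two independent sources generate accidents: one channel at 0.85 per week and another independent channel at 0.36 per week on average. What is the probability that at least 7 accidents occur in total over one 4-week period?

Independent Poisson processes superpose: combined rate λ = 0.85 + 0.36 = 1.21 per week.
Over the interval, μ = 1.21 × 4 = 4.84 (a 4-week period = 4 weeks).
P(N ≥ 7) = 1 − P(N ≤ 6) ≈ 0.2148.

0.2148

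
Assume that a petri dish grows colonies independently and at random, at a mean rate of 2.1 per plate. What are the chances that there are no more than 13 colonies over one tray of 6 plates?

0.6169

Over the interval, μ = 2.1 × 6 = 12.6 (a tray of 6 plates = 6 plates).
P(N ≤ 13) = Σ_{j=0}^{13} e^(−μ) μ^j/j! ≈ 0.6169.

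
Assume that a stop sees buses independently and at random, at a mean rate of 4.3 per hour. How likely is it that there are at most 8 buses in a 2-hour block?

0.5094

Over the interval, μ = 4.3 × 2 = 8.6 (a 2-hour block = 2 hours).
P(N ≤ 8) = Σ_{j=0}^{8} e^(−μ) μ^j/j! ≈ 0.5094.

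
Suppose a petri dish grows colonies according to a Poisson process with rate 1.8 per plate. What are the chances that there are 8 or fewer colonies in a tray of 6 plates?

0.2502

Over the interval, μ = 1.8 × 6 = 10.8 (a tray of 6 plates = 6 plates).
P(N ≤ 8) = Σ_{j=0}^{8} e^(−μ) μ^j/j! ≈ 0.2502.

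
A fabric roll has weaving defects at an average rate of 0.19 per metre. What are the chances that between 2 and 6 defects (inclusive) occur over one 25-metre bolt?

0.7480

Over the interval, μ = 0.19 × 25 = 4.75 (a 25-metre bolt = 25 metres).
P(2 ≤ N ≤ 6) = Σ_{j=2}^{6} e^(−4.75) · 4.75^j/j! ≈ 0.7480.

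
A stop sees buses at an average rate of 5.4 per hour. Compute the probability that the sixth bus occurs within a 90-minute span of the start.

Over the interval, μ = 5.4 × 1.5 = 8.1 (a 90-minute span = 1.5 hours).
The sixth arrival falls in the interval iff at least 6 events occur there: P(S_6 ≤ t) = P(N ≥ 6) = 1 − P(N ≤ 5) ≈ 0.8178.

0.8178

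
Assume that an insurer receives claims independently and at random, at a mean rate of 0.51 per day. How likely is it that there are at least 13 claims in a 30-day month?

Over the interval, μ = 0.51 × 30 = 15.3 (a 30-day month = 30 days).
P(N ≥ 13) = 1 − P(N ≤ 12) = 1 − Σ_{j=0}^{12} e^(−μ) μ^j/j! ≈ 0.7565.

0.7565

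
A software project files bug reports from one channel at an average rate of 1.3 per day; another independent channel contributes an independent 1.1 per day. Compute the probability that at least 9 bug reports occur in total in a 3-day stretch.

0.2973

Independent Poisson processes superpose: combined rate λ = 1.3 + 1.1 = 2.4 per day.
Over the interval, μ = 2.4 × 3 = 7.2 (a 3-day stretch = 3 days).
P(N ≥ 9) = 1 − P(N ≤ 8) ≈ 0.2973.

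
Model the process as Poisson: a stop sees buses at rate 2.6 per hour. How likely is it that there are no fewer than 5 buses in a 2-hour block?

0.5939

Over the interval, μ = 2.6 × 2 = 5.2 (a 2-hour block = 2 hours).
P(N ≥ 5) = 1 − P(N ≤ 4) = 1 − Σ_{j=0}^{4} e^(−μ) μ^j/j! ≈ 0.5939.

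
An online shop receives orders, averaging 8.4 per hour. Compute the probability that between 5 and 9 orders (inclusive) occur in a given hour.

0.5870

With mean μ = 8.4 per hour,
P(5 ≤ N ≤ 9) = Σ_{j=5}^{9} e^(−8.4) · 8.4^j/j! ≈ 0.5870.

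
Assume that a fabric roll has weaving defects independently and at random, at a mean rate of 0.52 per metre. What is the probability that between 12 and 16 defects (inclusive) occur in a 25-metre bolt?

0.4823

Over the interval, μ = 0.52 × 25 = 13 (a 25-metre bolt = 25 metres).
P(12 ≤ N ≤ 16) = Σ_{j=12}^{16} e^(−13) · 13^j/j! ≈ 0.4823.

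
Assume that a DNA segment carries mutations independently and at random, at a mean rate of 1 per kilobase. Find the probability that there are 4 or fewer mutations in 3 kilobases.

0.8153

Over the interval, μ = 1 × 3 = 3 (3 kilobases).
P(N ≤ 4) = Σ_{j=0}^{4} e^(−μ) μ^j/j! ≈ 0.8153.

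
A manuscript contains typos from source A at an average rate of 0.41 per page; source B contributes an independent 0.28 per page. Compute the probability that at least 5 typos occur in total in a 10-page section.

Independent Poisson processes superpose: combined rate λ = 0.41 + 0.28 = 0.69 per page.
Over the interval, μ = 0.69 × 10 = 6.9 (a 10-page section = 10 pages).
P(N ≥ 5) = 1 − P(N ≤ 4) ≈ 0.8177.

0.8177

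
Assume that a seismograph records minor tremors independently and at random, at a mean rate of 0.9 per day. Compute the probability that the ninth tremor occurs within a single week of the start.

0.1852

Over the interval, μ = 0.9 × 7 = 6.3 (a week = 7 days).
The ninth arrival falls in the interval iff at least 9 events occur there: P(S_9 ≤ t) = P(N ≥ 9) = 1 − P(N ≤ 8) ≈ 0.1852.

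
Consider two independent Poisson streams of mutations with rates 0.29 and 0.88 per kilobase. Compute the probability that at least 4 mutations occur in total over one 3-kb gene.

0.4655

Independent Poisson processes superpose: combined rate λ = 0.29 + 0.88 = 1.17 per kilobase.
Over the interval, μ = 1.17 × 3 = 3.51 (a 3-kb gene = 3 kilobases).
P(N ≥ 4) = 1 − P(N ≤ 3) ≈ 0.4655.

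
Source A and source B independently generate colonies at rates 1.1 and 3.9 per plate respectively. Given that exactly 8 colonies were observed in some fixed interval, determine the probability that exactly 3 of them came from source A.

Given the total, each event is independently from source A with probability p = λ_A/(λ_A+λ_B) = 1.1/5 = 0.2200.
So K ~ Binomial(8, 1.1/5): P(K = 3) = C(8,3) · (1.1/5)^3 · (3.9/5)^5 ≈ 0.1722.

0.1722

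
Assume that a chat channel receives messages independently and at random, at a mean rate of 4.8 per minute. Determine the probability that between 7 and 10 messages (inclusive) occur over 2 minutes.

0.4755

Over the interval, μ = 4.8 × 2 = 9.6 (2 minutes).
P(7 ≤ N ≤ 10) = Σ_{j=7}^{10} e^(−9.6) · 9.6^j/j! ≈ 0.4755.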